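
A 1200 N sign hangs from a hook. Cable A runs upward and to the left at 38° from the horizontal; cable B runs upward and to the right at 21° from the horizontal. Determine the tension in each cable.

T_A = 1307 N, T_B = 1103 N

ΣF_x = 0: −T_A·cos38° + T_B·cos21° = 0 → T_B = 0.844074·T_A.
ΣF_y = 0: T_A·sin38° + T_B·sin21° = 1200.
Substitute: T_A·(0.615661 + 0.844074·0.358368) = 1200 → T_A = 1306.98 ≈ 1307 N.
Then T_B = 0.844074 × 1306.98 = 1103 N.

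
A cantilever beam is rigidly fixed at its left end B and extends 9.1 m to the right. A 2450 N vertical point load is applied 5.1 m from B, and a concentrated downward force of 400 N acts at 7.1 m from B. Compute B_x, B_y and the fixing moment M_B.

ΣF_x = 0: B_x = 0.
ΣF_y = 0: B_y − 2450 − 400 = 0 → B_y = 2850 N.
ΣM about B: M_B − 2450·5.1 − 400·7.1 = 0 → M_B = 15340 N·m.

B_x = 0, B_y = 2850 N, M_B = 15340 N·m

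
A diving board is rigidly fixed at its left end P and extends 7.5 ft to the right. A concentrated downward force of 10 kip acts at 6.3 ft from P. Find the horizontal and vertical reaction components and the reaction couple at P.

P_x = 0, P_y = 10.00 kip, M_P = 63.00 kip·ft

ΣF_x = 0: P_x = 0.
ΣF_y = 0: P_y − 10 = 0 → P_y = 10.00 kip.
ΣM about P: M_P − 10·6.3 = 0 → M_P = 63.00 kip·ft.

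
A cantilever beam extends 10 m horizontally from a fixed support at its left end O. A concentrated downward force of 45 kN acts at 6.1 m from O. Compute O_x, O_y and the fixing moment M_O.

O_x = 0, O_y = 45.00 kN, M_O = 274.5 kN·m

ΣF_x = 0: O_x = 0.
ΣF_y = 0: O_y − 45 = 0 → O_y = 45.00 kN.
ΣM about O: M_O − 45·6.1 = 0 → M_O = 274.5 kN·m.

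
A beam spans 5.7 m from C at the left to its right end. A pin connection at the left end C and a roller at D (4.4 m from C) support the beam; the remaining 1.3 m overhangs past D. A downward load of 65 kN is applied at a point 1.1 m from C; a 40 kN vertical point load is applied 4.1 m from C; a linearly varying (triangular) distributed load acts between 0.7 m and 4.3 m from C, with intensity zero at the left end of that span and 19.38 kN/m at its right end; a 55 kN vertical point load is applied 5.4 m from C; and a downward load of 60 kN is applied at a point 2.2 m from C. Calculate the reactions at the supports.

Resultant of the triangular load: ½ × 19.38 × 3.6 = 34.884 kN, acting at 3.1 m from C (one-third of the span from the peak).
Taking moments about C: D_y·4.4 − 65·1.1 − 40·4.1 − (½·19.38·3.6)·3.1 − 55·5.4 − 60·2.2 = 0 → D_y = 772.6404/4.4 = 175.6 kN.
ΣF_y = 0: C_y + 175.6 − 65 − 40 − ½·19.38·3.6 − 55 − 60 = 0 → C_y = 79.28 kN.
ΣF_x = 0: no horizontal applied forces, so C_x = 0.

C_x = 0, C_y = 79.28 kN, D_y = 175.6 kN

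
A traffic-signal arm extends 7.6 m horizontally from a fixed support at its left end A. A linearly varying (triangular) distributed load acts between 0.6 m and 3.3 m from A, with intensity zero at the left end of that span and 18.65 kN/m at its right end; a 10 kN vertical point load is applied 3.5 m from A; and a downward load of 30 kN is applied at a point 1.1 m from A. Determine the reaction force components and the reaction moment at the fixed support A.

A_x = 0, A_y = 65.18 kN, M_A = 128.4 kN·m

Resultant of the triangular load: ½ × 18.65 × 2.7 = 25.1775 kN, acting at 2.4 m from A (one-third of the span from the peak).
ΣF_x = 0: A_x = 0.
ΣF_y = 0: A_y − ½·18.65·2.7 − 10 − 30 = 0 → A_y = 65.18 kN.
ΣM about A: M_A − (½·18.65·2.7)·2.4 − 10·3.5 − 30·1.1 = 0 → M_A = 128.4 kN·m.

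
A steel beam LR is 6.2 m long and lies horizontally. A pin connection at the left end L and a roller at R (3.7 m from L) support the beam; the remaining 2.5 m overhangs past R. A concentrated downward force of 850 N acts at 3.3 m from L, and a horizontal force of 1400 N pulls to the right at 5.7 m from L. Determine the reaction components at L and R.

L_x = -1400 N, L_y = 91.89 N, R_y = 758.1 N

ΣM about L: R_y·3.7 − 850·3.3 = 0 → R_y = 2805/3.7 = 758.108 ≈ 758.1 N.
ΣF_y = 0: L_y + 758.108 − 850 = 0 → L_y = 91.89 N.
ΣF_x = 0: L_x + 1400 = 0 → L_x = -1400 N.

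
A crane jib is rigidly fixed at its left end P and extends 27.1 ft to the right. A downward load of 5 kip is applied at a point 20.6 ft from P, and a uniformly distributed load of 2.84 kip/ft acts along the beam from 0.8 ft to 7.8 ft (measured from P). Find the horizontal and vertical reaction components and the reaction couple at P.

P_x = 0, P_y = 24.88 kip, M_P = 188.5 kip·ft

Resultant of the distributed load: 2.84 × 7 = 19.88 kip at 4.3 ft from P.
ΣF_x = 0: P_x = 0.
ΣF_y = 0: P_y − 5 − 2.84·7 = 0 → P_y = 24.88 kip.
ΣM about P: M_P − 5·20.6 − (2.84·7)·4.3 = 0 → M_P = 188.5 kip·ft.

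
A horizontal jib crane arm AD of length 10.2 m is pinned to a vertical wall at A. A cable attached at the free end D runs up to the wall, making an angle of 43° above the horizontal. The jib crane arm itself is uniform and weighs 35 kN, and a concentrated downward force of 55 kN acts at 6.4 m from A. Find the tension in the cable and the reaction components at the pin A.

T = 76.26 kN, A_x = 55.77 kN, A_y = 37.99 kN

ΣM about A: T·sin43°·10.2 − 35·5.1 − 55·6.4 = 0 → T = 530.5/(10.2·0.681998) = 76.2609 ≈ 76.26 kN.
ΣF_x = 0: A_x − T·cos43° = 0 → A_x = 76.2609 × 0.731354 = 55.77 kN.
ΣF_y = 0: A_y + T·sin43° − 35 − 55 = 0 → A_y = 90 − 76.2609 × 0.681998 = 37.99 kN.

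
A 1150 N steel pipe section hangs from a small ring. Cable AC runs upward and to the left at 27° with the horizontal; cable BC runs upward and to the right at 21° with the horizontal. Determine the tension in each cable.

T_AC = 1445 N, T_BC = 1379 N

ΣF_x = 0: −T_AC·cos27° + T_BC·cos21° = 0 → T_BC = 0.954397·T_AC.
ΣF_y = 0: T_AC·sin27° + T_BC·sin21° = 1150.
Substitute: T_AC·(0.45399 + 0.954397·0.358368) = 1150 → T_AC = 1444.7 ≈ 1445 N.
Then T_BC = 0.954397 × 1444.7 = 1379 N.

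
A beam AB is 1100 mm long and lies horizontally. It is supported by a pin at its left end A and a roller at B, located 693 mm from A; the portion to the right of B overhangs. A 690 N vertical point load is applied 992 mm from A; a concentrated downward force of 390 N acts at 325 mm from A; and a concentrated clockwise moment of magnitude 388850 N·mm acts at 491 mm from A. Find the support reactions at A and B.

A_x = 0, A_y = -651.7 N, B_y = 1732 N

Moments about A: B_y·693 − 690·992 − 390·325 − 388850 = 0 → B_y = 1200080/693 = 1731.72 ≈ 1732 N.
ΣF_y = 0: A_y + 1731.72 − 690 − 390 = 0 → A_y = -651.7 N.
ΣF_x = 0: no horizontal applied forces, so A_x = 0.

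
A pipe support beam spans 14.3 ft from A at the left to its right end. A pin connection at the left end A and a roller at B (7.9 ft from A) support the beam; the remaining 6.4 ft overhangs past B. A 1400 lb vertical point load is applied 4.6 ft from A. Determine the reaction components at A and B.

Taking moments about A: B_y·7.9 − 1400·4.6 = 0 → B_y = 6440/7.9 = 815.19 ≈ 815.2 lb.
ΣF_y = 0: A_y + 815.19 − 1400 = 0 → A_y = 584.8 lb.
ΣF_x = 0: no horizontal applied forces, so A_x = 0.

A_x = 0, A_y = 584.8 lb, B_y = 815.2 lb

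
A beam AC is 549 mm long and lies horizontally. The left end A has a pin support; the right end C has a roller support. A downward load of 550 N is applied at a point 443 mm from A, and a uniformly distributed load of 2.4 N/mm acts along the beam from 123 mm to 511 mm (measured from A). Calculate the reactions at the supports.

Resultant of the distributed load: 2.4 × 388 = 931.2 N at 317 mm from A.
Moments about A: C_y·549 − 550·443 − (2.4·388)·317 = 0 → C_y = 538840.4/549 = 981.494 ≈ 981.5 N.
ΣF_y = 0: A_y + 981.494 − 550 − 2.4·388 = 0 → A_y = 499.7 N.
ΣF_x = 0: no horizontal applied forces, so A_x = 0.

A_x = 0, A_y = 499.7 N, C_y = 981.5 N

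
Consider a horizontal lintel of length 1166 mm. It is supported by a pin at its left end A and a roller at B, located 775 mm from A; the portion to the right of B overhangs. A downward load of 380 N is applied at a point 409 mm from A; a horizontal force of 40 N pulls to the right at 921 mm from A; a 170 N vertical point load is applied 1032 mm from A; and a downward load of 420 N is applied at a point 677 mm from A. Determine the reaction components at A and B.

A_x = -40.00 N, A_y = 176.2 N, B_y = 793.8 N

Moments about A: B_y·775 − 380·409 − 170·1032 − 420·677 = 0 → B_y = 615200/775 = 793.806 ≈ 793.8 N.
ΣF_y = 0: A_y + 793.806 − 380 − 170 − 420 = 0 → A_y = 176.2 N.
ΣF_x = 0: A_x + 40 = 0 → A_x = -40.00 N.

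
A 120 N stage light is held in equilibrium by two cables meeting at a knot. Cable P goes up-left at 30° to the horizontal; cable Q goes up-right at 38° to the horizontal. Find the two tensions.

T_P = 102.0 N, T_Q = 112.1 N

ΣF_x = 0: −T_P·cos30° + T_Q·cos38° = 0 → T_Q = 1.099·T_P.
ΣF_y = 0: T_P·sin30° + T_Q·sin38° = 120.
Substitute: T_P·(0.5 + 1.099·0.615661) = 120 → T_P = 101.988 ≈ 102.0 N.
Then T_Q = 1.099 × 101.988 = 112.1 N.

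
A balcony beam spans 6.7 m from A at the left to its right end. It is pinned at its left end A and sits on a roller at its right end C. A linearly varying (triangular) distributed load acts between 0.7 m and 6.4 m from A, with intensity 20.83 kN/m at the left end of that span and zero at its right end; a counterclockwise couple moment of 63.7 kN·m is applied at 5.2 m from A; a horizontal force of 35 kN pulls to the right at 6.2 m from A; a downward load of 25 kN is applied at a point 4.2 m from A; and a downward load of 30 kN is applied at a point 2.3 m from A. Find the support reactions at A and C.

A_x = -35.00 kN, A_y = 74.87 kN, C_y = 39.50 kN

Resultant of the triangular load: ½ × 20.83 × 5.7 = 59.3655 kN, acting at 2.6 m from A (one-third of the span from the peak).
ΣM about A: C_y·6.7 − (½·20.83·5.7)·2.6 + 63.7 − 25·4.2 − 30·2.3 = 0 → C_y = 264.6503/6.7 = 39.50 kN.
ΣF_y = 0: A_y + 39.5 − ½·20.83·5.7 − 25 − 30 = 0 → A_y = 74.87 kN.
ΣF_x = 0: A_x + 35 = 0 → A_x = -35.00 kN.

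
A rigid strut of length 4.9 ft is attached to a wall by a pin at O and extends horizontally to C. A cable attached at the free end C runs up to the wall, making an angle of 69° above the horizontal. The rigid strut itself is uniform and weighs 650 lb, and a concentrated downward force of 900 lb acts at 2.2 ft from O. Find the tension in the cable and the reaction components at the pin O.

ΣM about O: T·sin69°·4.9 − 650·2.45 − 900·2.2 = 0 → T = 3572.5/(4.9·0.93358) = 780.952 ≈ 781.0 lb.
ΣF_x = 0: O_x − T·cos69° = 0 → O_x = 780.952 × 0.358368 = 279.9 lb.
ΣF_y = 0: O_y + T·sin69° − 650 − 900 = 0 → O_y = 1550 − 780.952 × 0.93358 = 820.9 lb.

T = 781.0 lb, O_x = 279.9 lb, O_y = 820.9 lb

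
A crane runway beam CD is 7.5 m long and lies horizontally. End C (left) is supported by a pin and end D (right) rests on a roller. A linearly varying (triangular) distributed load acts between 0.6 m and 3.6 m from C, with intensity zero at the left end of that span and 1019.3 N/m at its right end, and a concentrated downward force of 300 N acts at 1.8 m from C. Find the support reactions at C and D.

C_x = 0, C_y = 1227 N, D_y = 602.0 N

Resultant of the triangular load: ½ × 1019.3 × 3 = 1528.95 N, acting at 2.6 m from C (one-third of the span from the peak).
Taking moments about C: D_y·7.5 − (½·1019.3·3)·2.6 − 300·1.8 = 0 → D_y = 4515.27/7.5 = 602.036 ≈ 602.0 N.
ΣF_y = 0: C_y + 602.036 − ½·1019.3·3 − 300 = 0 → C_y = 1227 N.
ΣF_x = 0: no horizontal applied forces, so C_x = 0.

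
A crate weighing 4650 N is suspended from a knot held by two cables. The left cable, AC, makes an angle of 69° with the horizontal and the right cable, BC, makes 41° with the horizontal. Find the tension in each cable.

T_AC = 3735 N, T_BC = 1773 N

ΣF_x = 0: −T_AC·cos69° + T_BC·cos41° = 0 → T_BC = 0.474842·T_AC.
ΣF_y = 0: T_AC·sin69° + T_BC·sin41° = 4650.
Substitute: T_AC·(0.93358 + 0.474842·0.656059) = 4650 → T_AC = 3734.63 ≈ 3735 N.
Then T_BC = 0.474842 × 3734.63 = 1773 N.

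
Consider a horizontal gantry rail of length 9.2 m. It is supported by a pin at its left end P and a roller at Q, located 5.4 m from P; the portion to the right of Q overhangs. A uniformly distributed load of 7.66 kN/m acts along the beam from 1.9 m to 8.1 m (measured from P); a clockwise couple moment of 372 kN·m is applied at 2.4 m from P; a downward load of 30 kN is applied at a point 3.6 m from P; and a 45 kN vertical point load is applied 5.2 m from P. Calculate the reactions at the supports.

Resultant of the distributed load: 7.66 × 6.2 = 47.492 kN at 5 m from P.
Moments about P: Q_y·5.4 − (7.66·6.2)·5 − 372 − 30·3.6 − 45·5.2 = 0 → Q_y = 951.46/5.4 = 176.196 ≈ 176.2 kN.
ΣF_y = 0: P_y + 176.196 − 7.66·6.2 − 30 − 45 = 0 → P_y = -53.70 kN.
ΣF_x = 0: no horizontal applied forces, so P_x = 0.

P_x = 0, P_y = -53.70 kN, Q_y = 176.2 kN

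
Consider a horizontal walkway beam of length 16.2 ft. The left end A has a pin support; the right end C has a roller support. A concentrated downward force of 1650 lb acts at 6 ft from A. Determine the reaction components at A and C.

A_x = 0, A_y = 1039 lb, C_y = 611.1 lb

Taking moments about A: C_y·16.2 − 1650·6 = 0 → C_y = 9900/16.2 = 611.111 ≈ 611.1 lb.
ΣF_y = 0: A_y + 611.111 − 1650 = 0 → A_y = 1039 lb.
ΣF_x = 0: no horizontal applied forces, so A_x = 0.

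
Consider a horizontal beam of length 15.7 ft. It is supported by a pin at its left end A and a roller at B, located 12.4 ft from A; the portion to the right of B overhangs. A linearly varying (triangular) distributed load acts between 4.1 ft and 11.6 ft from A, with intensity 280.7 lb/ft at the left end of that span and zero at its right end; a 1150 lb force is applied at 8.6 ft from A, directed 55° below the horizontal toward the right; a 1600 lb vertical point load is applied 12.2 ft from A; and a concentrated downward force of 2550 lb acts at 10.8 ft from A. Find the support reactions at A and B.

A_x = -659.6 lb, A_y = 1136 lb, B_y = 5009 lb

Resultant of the triangular load: ½ × 280.7 × 7.5 = 1052.625 lb, acting at 6.6 ft from A (one-third of the span from the peak).
ΣM about A: B_y·12.4 − (½·280.7·7.5)·6.6 − 1150·sin55°·8.6 − 1600·12.2 − 2550·10.8 = 0 → B_y = 62108.7/12.4 = 5008.77 ≈ 5009 lb.
ΣF_y = 0: A_y + 5008.77 − ½·280.7·7.5 − 1150·sin55° − 1600 − 2550 = 0 → A_y = 1136 lb.
ΣF_x = 0: A_x + 1150·cos55° = 0 → A_x = -659.6 lb.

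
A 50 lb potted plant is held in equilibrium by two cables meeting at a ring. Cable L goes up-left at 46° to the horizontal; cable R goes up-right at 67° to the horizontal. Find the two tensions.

T_L = 21.22 lb, T_R = 37.73 lb

ΣF_x = 0: −T_L·cos46° + T_R·cos67° = 0 → T_R = 1.77784·T_L.
ΣF_y = 0: T_L·sin46° + T_R·sin67° = 50.
Substitute: T_L·(0.71934 + 1.77784·0.920505) = 50 → T_L = 21.2238 ≈ 21.22 lb.
Then T_R = 1.77784 × 21.2238 = 37.73 lb.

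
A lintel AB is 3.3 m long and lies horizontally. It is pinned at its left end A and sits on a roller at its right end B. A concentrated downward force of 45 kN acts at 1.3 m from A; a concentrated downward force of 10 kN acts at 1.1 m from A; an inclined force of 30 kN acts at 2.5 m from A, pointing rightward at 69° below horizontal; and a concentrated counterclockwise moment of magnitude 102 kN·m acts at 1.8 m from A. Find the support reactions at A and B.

Taking moments about A: B_y·3.3 − 45·1.3 − 10·1.1 − 30·sin69°·2.5 + 102 = 0 → B_y = 37.5185/3.3 = 11.3692 ≈ 11.37 kN.
ΣF_y = 0: A_y + 11.3692 − 45 − 10 − 30·sin69° = 0 → A_y = 71.64 kN.
ΣF_x = 0: A_x + 30·cos69° = 0 → A_x = -10.75 kN.

A_x = -10.75 kN, A_y = 71.64 kN, B_y = 11.37 kN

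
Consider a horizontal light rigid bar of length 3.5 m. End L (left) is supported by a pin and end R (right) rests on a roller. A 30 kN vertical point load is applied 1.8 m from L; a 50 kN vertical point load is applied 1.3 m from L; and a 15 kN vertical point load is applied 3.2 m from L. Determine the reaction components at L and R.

L_x = 0, L_y = 47.29 kN, R_y = 47.71 kN

Taking moments about L: R_y·3.5 − 30·1.8 − 50·1.3 − 15·3.2 = 0 → R_y = 167/3.5 = 47.7143 ≈ 47.71 kN.
ΣF_y = 0: L_y + 47.7143 − 30 − 50 − 15 = 0 → L_y = 47.29 kN.
ΣF_x = 0: no horizontal applied forces, so L_x = 0.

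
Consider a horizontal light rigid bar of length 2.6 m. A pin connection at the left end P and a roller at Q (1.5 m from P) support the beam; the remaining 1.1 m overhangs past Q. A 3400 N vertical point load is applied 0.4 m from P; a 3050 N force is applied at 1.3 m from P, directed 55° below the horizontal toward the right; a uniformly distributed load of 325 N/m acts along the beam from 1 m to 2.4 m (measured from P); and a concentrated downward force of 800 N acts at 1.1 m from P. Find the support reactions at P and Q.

Resultant of the distributed load: 325 × 1.4 = 455 N at 1.7 m from P.
ΣM about P: Q_y·1.5 − 3400·0.4 − 3050·sin55°·1.3 − (325·1.4)·1.7 − 800·1.1 = 0 → Q_y = 6261.44/1.5 = 4174.29 ≈ 4174 N.
ΣF_y = 0: P_y + 4174.29 − 3400 − 3050·sin55° − 325·1.4 − 800 = 0 → P_y = 2979 N.
ΣF_x = 0: P_x + 3050·cos55° = 0 → P_x = -1749 N.

P_x = -1749 N, P_y = 2979 N, Q_y = 4174 N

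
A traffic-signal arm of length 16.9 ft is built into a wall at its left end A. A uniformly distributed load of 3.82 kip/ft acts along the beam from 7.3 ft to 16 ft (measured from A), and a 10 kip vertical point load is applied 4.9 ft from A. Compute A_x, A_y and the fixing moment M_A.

Resultant of the distributed load: 3.82 × 8.7 = 33.234 kip at 11.65 ft from A.
ΣF_x = 0: A_x = 0.
ΣF_y = 0: A_y − 3.82·8.7 − 10 = 0 → A_y = 43.23 kip.
ΣM about A: M_A − (3.82·8.7)·11.65 − 10·4.9 = 0 → M_A = 436.2 kip·ft.

A_x = 0, A_y = 43.23 kip, M_A = 436.2 kip·ft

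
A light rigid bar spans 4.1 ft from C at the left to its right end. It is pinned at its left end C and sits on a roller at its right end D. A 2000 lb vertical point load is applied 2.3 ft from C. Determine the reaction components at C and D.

C_x = 0, C_y = 878.0 lb, D_y = 1122 lb

ΣM about C: D_y·4.1 − 2000·2.3 = 0 → D_y = 4600/4.1 = 1121.95 ≈ 1122 lb.
ΣF_y = 0: C_y + 1121.95 − 2000 = 0 → C_y = 878.0 lb.
ΣF_x = 0: no horizontal applied forces, so C_x = 0.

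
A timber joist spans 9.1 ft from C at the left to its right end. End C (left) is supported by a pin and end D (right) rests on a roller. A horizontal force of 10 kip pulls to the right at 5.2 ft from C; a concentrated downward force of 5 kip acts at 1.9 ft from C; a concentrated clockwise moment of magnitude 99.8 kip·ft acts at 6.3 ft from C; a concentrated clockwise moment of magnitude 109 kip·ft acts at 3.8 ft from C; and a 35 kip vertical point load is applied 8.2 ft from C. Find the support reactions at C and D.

C_x = -10.00 kip, C_y = -15.53 kip, D_y = 55.53 kip

Moments about C: D_y·9.1 − 5·1.9 − 99.8 − 109 − 35·8.2 = 0 → D_y = 505.3/9.1 = 55.5275 ≈ 55.53 kip.
ΣF_y = 0: C_y + 55.5275 − 5 − 35 = 0 → C_y = -15.53 kip.
ΣF_x = 0: C_x + 10 = 0 → C_x = -10.00 kip.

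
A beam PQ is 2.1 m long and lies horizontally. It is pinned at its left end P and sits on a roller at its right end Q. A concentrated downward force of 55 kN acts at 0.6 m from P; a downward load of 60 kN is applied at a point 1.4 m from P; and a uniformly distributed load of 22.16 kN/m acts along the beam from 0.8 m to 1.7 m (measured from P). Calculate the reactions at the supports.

Resultant of the distributed load: 22.16 × 0.9 = 19.944 kN at 1.25 m from P.
ΣM about P: Q_y·2.1 − 55·0.6 − 60·1.4 − (22.16·0.9)·1.25 = 0 → Q_y = 141.93/2.1 = 67.5857 ≈ 67.59 kN.
ΣF_y = 0: P_y + 67.5857 − 55 − 60 − 22.16·0.9 = 0 → P_y = 67.36 kN.
ΣF_x = 0: no horizontal applied forces, so P_x = 0.

P_x = 0, P_y = 67.36 kN, Q_y = 67.59 kN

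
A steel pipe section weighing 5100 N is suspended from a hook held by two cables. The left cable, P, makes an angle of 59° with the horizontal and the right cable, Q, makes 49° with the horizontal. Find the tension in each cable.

T_P = 3518 N, T_Q = 2762 N

ΣF_x = 0: −T_P·cos59° + T_Q·cos49° = 0 → T_Q = 0.785048·T_P.
ΣF_y = 0: T_P·sin59° + T_Q·sin49° = 5100.
Substitute: T_P·(0.857167 + 0.785048·0.75471) = 5100 → T_P = 3518.09 ≈ 3518 N.
Then T_Q = 0.785048 × 3518.09 = 2762 N.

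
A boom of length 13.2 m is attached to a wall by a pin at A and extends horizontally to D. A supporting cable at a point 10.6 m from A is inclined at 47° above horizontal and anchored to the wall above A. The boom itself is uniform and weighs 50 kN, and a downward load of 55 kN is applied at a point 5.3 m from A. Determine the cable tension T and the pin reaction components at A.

ΣM about A: T·sin47°·10.6 − 50·6.6 − 55·5.3 = 0 → T = 621.5/(10.6·0.731354) = 80.1692 ≈ 80.17 kN.
ΣF_x = 0: A_x − T·cos47° = 0 → A_x = 80.1692 × 0.681998 = 54.68 kN.
ΣF_y = 0: A_y + T·sin47° − 50 − 55 = 0 → A_y = 105 − 80.1692 × 0.731354 = 46.37 kN.

T = 80.17 kN, A_x = 54.68 kN, A_y = 46.37 kN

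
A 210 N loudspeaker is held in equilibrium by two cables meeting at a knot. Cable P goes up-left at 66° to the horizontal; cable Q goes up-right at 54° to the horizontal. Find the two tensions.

T_P = 142.5 N, T_Q = 98.63 N

ΣF_x = 0: −T_P·cos66° + T_Q·cos54° = 0 → T_Q = 0.691982·T_P.
ΣF_y = 0: T_P·sin66° + T_Q·sin54° = 210.
Substitute: T_P·(0.913545 + 0.691982·0.809017) = 210 → T_P = 142.53 ≈ 142.5 N.
Then T_Q = 0.691982 × 142.53 = 98.63 N.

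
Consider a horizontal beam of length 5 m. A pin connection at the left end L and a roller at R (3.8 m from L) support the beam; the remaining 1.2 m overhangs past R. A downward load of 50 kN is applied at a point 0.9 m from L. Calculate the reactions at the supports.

Taking moments about L: R_y·3.8 − 50·0.9 = 0 → R_y = 45/3.8 = 11.8421 ≈ 11.84 kN.
ΣF_y = 0: L_y + 11.8421 − 50 = 0 → L_y = 38.16 kN.
ΣF_x = 0: no horizontal applied forces, so L_x = 0.

L_x = 0, L_y = 38.16 kN, R_y = 11.84 kN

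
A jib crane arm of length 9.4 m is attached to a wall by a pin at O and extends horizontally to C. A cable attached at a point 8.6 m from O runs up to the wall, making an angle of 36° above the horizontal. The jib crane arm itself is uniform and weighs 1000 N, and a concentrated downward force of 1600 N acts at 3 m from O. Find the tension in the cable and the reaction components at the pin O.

T = 1879 N, O_x = 1520 N, O_y = 1495 N

ΣM about O: T·sin36°·8.6 − 1000·4.7 − 1600·3 = 0 → T = 9500/(8.6·0.587785) = 1879.35 ≈ 1879 N.
ΣF_x = 0: O_x − T·cos36° = 0 → O_x = 1879.35 × 0.809017 = 1520 N.
ΣF_y = 0: O_y + T·sin36° − 1000 − 1600 = 0 → O_y = 2600 − 1879.35 × 0.587785 = 1495 N.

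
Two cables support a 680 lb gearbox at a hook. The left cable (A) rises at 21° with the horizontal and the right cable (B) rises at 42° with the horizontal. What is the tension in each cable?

T_A = 567.2 lb, T_B = 712.5 lb

ΣF_x = 0: −T_A·cos21° + T_B·cos42° = 0 → T_B = 1.25626·T_A.
ΣF_y = 0: T_A·sin21° + T_B·sin42° = 680.
Substitute: T_A·(0.358368 + 1.25626·0.669131) = 680 → T_A = 567.153 ≈ 567.2 lb.
Then T_B = 1.25626 × 567.153 = 712.5 lb.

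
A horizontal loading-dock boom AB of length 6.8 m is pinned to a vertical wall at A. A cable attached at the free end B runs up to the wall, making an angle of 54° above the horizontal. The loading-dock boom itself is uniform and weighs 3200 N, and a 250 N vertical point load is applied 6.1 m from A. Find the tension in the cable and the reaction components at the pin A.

T = 2255 N, A_x = 1325 N, A_y = 1626 N

ΣM about A: T·sin54°·6.8 − 3200·3.4 − 250·6.1 = 0 → T = 12405/(6.8·0.809017) = 2254.92 ≈ 2255 N.
ΣF_x = 0: A_x − T·cos54° = 0 → A_x = 2254.92 × 0.587785 = 1325 N.
ΣF_y = 0: A_y + T·sin54° − 3200 − 250 = 0 → A_y = 3450 − 2254.92 × 0.809017 = 1626 N.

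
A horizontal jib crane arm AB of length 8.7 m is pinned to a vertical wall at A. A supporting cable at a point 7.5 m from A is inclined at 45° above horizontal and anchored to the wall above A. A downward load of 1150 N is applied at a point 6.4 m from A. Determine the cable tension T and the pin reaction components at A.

T = 1388 N, A_x = 981.3 N, A_y = 168.7 N

ΣM about A: T·sin45°·7.5 − 1150·6.4 = 0 → T = 7360/(7.5·0.707107) = 1387.81 ≈ 1388 N.
ΣF_x = 0: A_x − T·cos45° = 0 → A_x = 1387.81 × 0.707107 = 981.3 N.
ΣF_y = 0: A_y + T·sin45° − 1150 = 0 → A_y = 1150 − 1387.81 × 0.707107 = 168.7 N.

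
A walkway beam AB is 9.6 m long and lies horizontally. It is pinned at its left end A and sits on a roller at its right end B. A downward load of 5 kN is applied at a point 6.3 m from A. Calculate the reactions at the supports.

Taking moments about A: B_y·9.6 − 5·6.3 = 0 → B_y = 31.5/9.6 = 3.28125 ≈ 3.281 kN.
ΣF_y = 0: A_y + 3.28125 − 5 = 0 → A_y = 1.719 kN.
ΣF_x = 0: no horizontal applied forces, so A_x = 0.

A_x = 0, A_y = 1.719 kN, B_y = 3.281 kN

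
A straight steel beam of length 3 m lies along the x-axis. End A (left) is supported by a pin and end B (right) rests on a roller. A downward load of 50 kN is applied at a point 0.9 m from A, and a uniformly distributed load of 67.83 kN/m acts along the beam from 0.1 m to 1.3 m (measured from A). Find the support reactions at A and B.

Resultant of the distributed load: 67.83 × 1.2 = 81.396 kN at 0.7 m from A.
Moments about A: B_y·3 − 50·0.9 − (67.83·1.2)·0.7 = 0 → B_y = 101.9772/3 = 33.9924 ≈ 33.99 kN.
ΣF_y = 0: A_y + 33.9924 − 50 − 67.83·1.2 = 0 → A_y = 97.40 kN.
ΣF_x = 0: no horizontal applied forces, so A_x = 0.

A_x = 0, A_y = 97.40 kN, B_y = 33.99 kN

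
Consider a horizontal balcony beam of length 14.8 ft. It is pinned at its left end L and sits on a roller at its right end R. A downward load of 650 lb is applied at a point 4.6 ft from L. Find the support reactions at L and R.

Taking moments about L: R_y·14.8 − 650·4.6 = 0 → R_y = 2990/14.8 = 202.027 ≈ 202.0 lb.
ΣF_y = 0: L_y + 202.027 − 650 = 0 → L_y = 448.0 lb.
ΣF_x = 0: no horizontal applied forces, so L_x = 0.

L_x = 0, L_y = 448.0 lb, R_y = 202.0 lb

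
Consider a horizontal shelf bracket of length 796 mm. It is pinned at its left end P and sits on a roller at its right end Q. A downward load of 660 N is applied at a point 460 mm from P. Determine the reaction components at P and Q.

P_x = 0, P_y = 278.6 N, Q_y = 381.4 N

ΣM about P: Q_y·796 − 660·460 = 0 → Q_y = 303600/796 = 381.407 ≈ 381.4 N.
ΣF_y = 0: P_y + 381.407 − 660 = 0 → P_y = 278.6 N.
ΣF_x = 0: no horizontal applied forces, so P_x = 0.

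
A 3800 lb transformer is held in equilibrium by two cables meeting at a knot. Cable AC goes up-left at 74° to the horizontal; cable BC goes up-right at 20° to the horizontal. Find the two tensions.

T_AC = 3580 lb, T_BC = 1050 lb

ΣF_x = 0: −T_AC·cos74° + T_BC·cos20° = 0 → T_BC = 0.293327·T_AC.
ΣF_y = 0: T_AC·sin74° + T_BC·sin20° = 3800.
Substitute: T_AC·(0.961262 + 0.293327·0.34202) = 3800 → T_AC = 3579.55 ≈ 3580 lb.
Then T_BC = 0.293327 × 3579.55 = 1050 lb.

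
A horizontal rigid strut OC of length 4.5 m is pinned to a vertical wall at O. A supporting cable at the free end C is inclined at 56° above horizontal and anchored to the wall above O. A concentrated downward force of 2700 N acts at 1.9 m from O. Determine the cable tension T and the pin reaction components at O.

ΣM about O: T·sin56°·4.5 − 2700·1.9 = 0 → T = 5130/(4.5·0.829038) = 1375.09 ≈ 1375 N.
ΣF_x = 0: O_x − T·cos56° = 0 → O_x = 1375.09 × 0.559193 = 768.9 N.
ΣF_y = 0: O_y + T·sin56° − 2700 = 0 → O_y = 2700 − 1375.09 × 0.829038 = 1560 N.

T = 1375 N, O_x = 768.9 N, O_y = 1560 N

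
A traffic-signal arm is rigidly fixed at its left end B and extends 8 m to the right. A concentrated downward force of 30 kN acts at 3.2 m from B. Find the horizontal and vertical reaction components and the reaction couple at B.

B_x = 0, B_y = 30.00 kN, M_B = 96.00 kN·m

ΣF_x = 0: B_x = 0.
ΣF_y = 0: B_y − 30 = 0 → B_y = 30.00 kN.
ΣM about B: M_B − 30·3.2 = 0 → M_B = 96.00 kN·m.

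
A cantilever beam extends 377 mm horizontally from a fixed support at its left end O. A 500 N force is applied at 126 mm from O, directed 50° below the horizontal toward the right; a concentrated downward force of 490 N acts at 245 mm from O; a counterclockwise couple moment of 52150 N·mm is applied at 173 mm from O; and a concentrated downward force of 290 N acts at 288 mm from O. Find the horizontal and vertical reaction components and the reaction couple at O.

ΣF_x = 0: O_x + 500·cos50° = 0 → O_x = -321.4 N.
ΣF_y = 0: O_y − 500·sin50° − 490 − 290 = 0 → O_y = 1163 N.
ΣM about O: M_O − 500·sin50°·126 − 490·245 + 52150 − 290·288 = 0 → M_O = 199700 N·mm.

O_x = -321.4 N, O_y = 1163 N, M_O = 199700 N·mm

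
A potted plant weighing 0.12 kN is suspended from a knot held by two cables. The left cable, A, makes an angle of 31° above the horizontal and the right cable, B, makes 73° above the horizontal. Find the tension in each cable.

ΣF_x = 0: −T_A·cos31° + T_B·cos73° = 0 → T_B = 2.93177·T_A.
ΣF_y = 0: T_A·sin31° + T_B·sin73° = 0.12.
Substitute: T_A·(0.515038 + 2.93177·0.956305) = 0.12 → T_A = 0.0361587 ≈ 0.03616 kN.
Then T_B = 2.93177 × 0.0361587 = 0.1060 kN.

T_A = 0.03616 kN, T_B = 0.1060 kN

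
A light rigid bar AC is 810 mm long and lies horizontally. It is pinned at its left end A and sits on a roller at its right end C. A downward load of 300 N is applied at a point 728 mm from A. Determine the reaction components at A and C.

A_x = 0, A_y = 30.37 N, C_y = 269.6 N

ΣM about A: C_y·810 − 300·728 = 0 → C_y = 218400/810 = 269.63 ≈ 269.6 N.
ΣF_y = 0: A_y + 269.63 − 300 = 0 → A_y = 30.37 N.
ΣF_x = 0: no horizontal applied forces, so A_x = 0.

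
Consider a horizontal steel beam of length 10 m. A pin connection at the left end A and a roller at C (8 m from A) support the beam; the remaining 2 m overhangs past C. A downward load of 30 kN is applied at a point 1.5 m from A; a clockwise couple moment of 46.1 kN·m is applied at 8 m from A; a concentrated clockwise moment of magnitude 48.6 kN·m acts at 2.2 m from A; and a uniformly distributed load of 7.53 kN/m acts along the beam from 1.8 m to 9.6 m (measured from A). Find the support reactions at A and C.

Resultant of the distributed load: 7.53 × 7.8 = 58.734 kN at 5.7 m from A.
ΣM about A: C_y·8 − 30·1.5 − 46.1 − 48.6 − (7.53·7.8)·5.7 = 0 → C_y = 474.4838/8 = 59.3105 ≈ 59.31 kN.
ΣF_y = 0: A_y + 59.3105 − 30 − 7.53·7.8 = 0 → A_y = 29.42 kN.
ΣF_x = 0: no horizontal applied forces, so A_x = 0.

A_x = 0, A_y = 29.42 kN, C_y = 59.31 kN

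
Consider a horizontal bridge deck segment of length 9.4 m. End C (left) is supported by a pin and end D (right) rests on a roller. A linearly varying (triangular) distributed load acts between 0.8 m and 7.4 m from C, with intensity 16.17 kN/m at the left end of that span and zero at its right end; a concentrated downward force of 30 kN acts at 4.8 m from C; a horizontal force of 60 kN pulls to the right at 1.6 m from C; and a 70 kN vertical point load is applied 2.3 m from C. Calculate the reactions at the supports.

Resultant of the triangular load: ½ × 16.17 × 6.6 = 53.361 kN, acting at 3 m from C (one-third of the span from the peak).
Moments about C: D_y·9.4 − (½·16.17·6.6)·3 − 30·4.8 − 70·2.3 = 0 → D_y = 465.083/9.4 = 49.4769 ≈ 49.48 kN.
ΣF_y = 0: C_y + 49.4769 − ½·16.17·6.6 − 30 − 70 = 0 → C_y = 103.9 kN.
ΣF_x = 0: C_x + 60 = 0 → C_x = -60.00 kN.

C_x = -60.00 kN, C_y = 103.9 kN, D_y = 49.48 kN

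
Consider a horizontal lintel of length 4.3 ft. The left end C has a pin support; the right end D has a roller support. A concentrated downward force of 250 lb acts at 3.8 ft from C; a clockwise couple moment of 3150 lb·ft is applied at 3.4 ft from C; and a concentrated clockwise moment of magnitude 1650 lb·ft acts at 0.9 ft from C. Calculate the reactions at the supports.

Moments about C: D_y·4.3 − 250·3.8 − 3150 − 1650 = 0 → D_y = 5750/4.3 = 1337.21 ≈ 1337 lb.
ΣF_y = 0: C_y + 1337.21 − 250 = 0 → C_y = -1087 lb.
ΣF_x = 0: no horizontal applied forces, so C_x = 0.

C_x = 0, C_y = -1087 lb, D_y = 1337 lb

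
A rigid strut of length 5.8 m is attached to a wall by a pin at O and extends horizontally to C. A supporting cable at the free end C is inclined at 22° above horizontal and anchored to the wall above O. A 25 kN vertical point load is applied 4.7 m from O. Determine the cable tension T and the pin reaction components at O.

ΣM about O: T·sin22°·5.8 − 25·4.7 = 0 → T = 117.5/(5.8·0.374607) = 54.0797 ≈ 54.08 kN.
ΣF_x = 0: O_x − T·cos22° = 0 → O_x = 54.0797 × 0.927184 = 50.14 kN.
ΣF_y = 0: O_y + T·sin22° − 25 = 0 → O_y = 25 − 54.0797 × 0.374607 = 4.741 kN.

T = 54.08 kN, O_x = 50.14 kN, O_y = 4.741 kN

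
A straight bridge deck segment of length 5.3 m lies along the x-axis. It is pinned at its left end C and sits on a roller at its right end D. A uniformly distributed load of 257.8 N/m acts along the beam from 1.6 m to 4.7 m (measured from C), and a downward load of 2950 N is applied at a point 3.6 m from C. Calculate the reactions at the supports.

Resultant of the distributed load: 257.8 × 3.1 = 799.18 N at 3.15 m from C.
Taking moments about C: D_y·5.3 − (257.8·3.1)·3.15 − 2950·3.6 = 0 → D_y = 13137.417/5.3 = 2478.76 ≈ 2479 N.
ΣF_y = 0: C_y + 2478.76 − 257.8·3.1 − 2950 = 0 → C_y = 1270 N.
ΣF_x = 0: no horizontal applied forces, so C_x = 0.

C_x = 0, C_y = 1270 N, D_y = 2479 N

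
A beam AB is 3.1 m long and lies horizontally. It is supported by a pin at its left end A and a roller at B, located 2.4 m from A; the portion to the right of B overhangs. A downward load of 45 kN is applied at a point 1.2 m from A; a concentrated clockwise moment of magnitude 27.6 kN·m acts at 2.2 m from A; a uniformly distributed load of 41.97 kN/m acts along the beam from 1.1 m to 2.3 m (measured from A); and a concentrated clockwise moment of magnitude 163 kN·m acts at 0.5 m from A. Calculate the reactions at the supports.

Resultant of the distributed load: 41.97 × 1.2 = 50.364 kN at 1.7 m from A.
Moments about A: B_y·2.4 − 45·1.2 − 27.6 − (41.97·1.2)·1.7 − 163 = 0 → B_y = 330.2188/2.4 = 137.591 ≈ 137.6 kN.
ΣF_y = 0: A_y + 137.591 − 45 − 41.97·1.2 = 0 → A_y = -42.23 kN.
ΣF_x = 0: no horizontal applied forces, so A_x = 0.

A_x = 0, A_y = -42.23 kN, B_y = 137.6 kN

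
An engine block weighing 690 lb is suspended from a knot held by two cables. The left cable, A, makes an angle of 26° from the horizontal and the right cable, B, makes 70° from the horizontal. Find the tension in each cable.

ΣF_x = 0: −T_A·cos26° + T_B·cos70° = 0 → T_B = 2.6279·T_A.
ΣF_y = 0: T_A·sin26° + T_B·sin70° = 690.
Substitute: T_A·(0.438371 + 2.6279·0.939693) = 690 → T_A = 237.294 ≈ 237.3 lb.
Then T_B = 2.6279 × 237.294 = 623.6 lb.

T_A = 237.3 lb, T_B = 623.6 lb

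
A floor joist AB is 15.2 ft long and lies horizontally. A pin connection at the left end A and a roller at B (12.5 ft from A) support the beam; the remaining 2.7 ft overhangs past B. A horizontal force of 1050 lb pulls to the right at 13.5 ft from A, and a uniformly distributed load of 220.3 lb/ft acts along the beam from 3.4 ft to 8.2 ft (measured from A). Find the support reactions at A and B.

A_x = -1050 lb, A_y = 566.8 lb, B_y = 490.7 lb

Resultant of the distributed load: 220.3 × 4.8 = 1057.44 lb at 5.8 ft from A.
Taking moments about A: B_y·12.5 − (220.3·4.8)·5.8 = 0 → B_y = 6133.152/12.5 = 490.652 ≈ 490.7 lb.
ΣF_y = 0: A_y + 490.652 − 220.3·4.8 = 0 → A_y = 566.8 lb.
ΣF_x = 0: A_x + 1050 = 0 → A_x = -1050 lb.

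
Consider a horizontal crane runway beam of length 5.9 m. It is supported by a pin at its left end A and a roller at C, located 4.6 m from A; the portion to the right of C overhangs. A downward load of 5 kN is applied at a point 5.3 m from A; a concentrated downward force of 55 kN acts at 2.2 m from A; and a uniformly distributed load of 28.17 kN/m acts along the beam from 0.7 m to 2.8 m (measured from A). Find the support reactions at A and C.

Resultant of the distributed load: 28.17 × 2.1 = 59.157 kN at 1.75 m from A.
ΣM about A: C_y·4.6 − 5·5.3 − 55·2.2 − (28.17·2.1)·1.75 = 0 → C_y = 251.02475/4.6 = 54.5706 ≈ 54.57 kN.
ΣF_y = 0: A_y + 54.5706 − 5 − 55 − 28.17·2.1 = 0 → A_y = 64.59 kN.
ΣF_x = 0: no horizontal applied forces, so A_x = 0.

A_x = 0, A_y = 64.59 kN, C_y = 54.57 kN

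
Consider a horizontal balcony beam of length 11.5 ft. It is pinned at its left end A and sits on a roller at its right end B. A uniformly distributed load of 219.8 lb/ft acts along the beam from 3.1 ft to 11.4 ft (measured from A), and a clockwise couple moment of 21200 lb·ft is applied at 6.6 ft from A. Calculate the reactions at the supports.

Resultant of the distributed load: 219.8 × 8.3 = 1824.34 lb at 7.25 ft from A.
ΣM about A: B_y·11.5 − (219.8·8.3)·7.25 − 21200 = 0 → B_y = 34426.465/11.5 = 2993.61 ≈ 2994 lb.
ΣF_y = 0: A_y + 2993.61 − 219.8·8.3 = 0 → A_y = -1169 lb.
ΣF_x = 0: no horizontal applied forces, so A_x = 0.

A_x = 0, A_y = -1169 lb, B_y = 2994 lb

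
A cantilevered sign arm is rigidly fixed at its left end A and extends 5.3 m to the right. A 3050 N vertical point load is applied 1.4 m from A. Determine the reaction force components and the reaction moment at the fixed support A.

ΣF_x = 0: A_x = 0.
ΣF_y = 0: A_y − 3050 = 0 → A_y = 3050 N.
ΣM about A: M_A − 3050·1.4 = 0 → M_A = 4270 N·m.

A_x = 0, A_y = 3050 N, M_A = 4270 N·m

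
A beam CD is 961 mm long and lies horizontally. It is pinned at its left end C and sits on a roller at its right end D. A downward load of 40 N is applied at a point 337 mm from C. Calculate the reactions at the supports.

Taking moments about C: D_y·961 − 40·337 = 0 → D_y = 13480/961 = 14.0271 ≈ 14.03 N.
ΣF_y = 0: C_y + 14.0271 − 40 = 0 → C_y = 25.97 N.
ΣF_x = 0: no horizontal applied forces, so C_x = 0.

C_x = 0, C_y = 25.97 N, D_y = 14.03 N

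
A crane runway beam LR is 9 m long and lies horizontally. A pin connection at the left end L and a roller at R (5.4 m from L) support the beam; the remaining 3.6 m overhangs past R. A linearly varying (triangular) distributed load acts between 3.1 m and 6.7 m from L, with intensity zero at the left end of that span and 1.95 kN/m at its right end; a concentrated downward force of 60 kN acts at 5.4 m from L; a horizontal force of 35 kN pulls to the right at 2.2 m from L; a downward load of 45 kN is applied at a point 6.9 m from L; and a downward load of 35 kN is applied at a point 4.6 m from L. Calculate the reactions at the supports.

Resultant of the triangular load: ½ × 1.95 × 3.6 = 3.51 kN, acting at 5.5 m from L (one-third of the span from the peak).
Taking moments about L: R_y·5.4 − (½·1.95·3.6)·5.5 − 60·5.4 − 45·6.9 − 35·4.6 = 0 → R_y = 814.805/5.4 = 150.89 ≈ 150.9 kN.
ΣF_y = 0: L_y + 150.89 − ½·1.95·3.6 − 60 − 45 − 35 = 0 → L_y = -7.380 kN.
ΣF_x = 0: L_x + 35 = 0 → L_x = -35.00 kN.

L_x = -35.00 kN, L_y = -7.380 kN, R_y = 150.9 kN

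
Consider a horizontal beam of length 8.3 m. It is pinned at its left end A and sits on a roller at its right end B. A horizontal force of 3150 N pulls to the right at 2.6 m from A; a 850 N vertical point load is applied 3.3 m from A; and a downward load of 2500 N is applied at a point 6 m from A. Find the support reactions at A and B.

A_x = -3150 N, A_y = 1205 N, B_y = 2145 N

ΣM about A: B_y·8.3 − 850·3.3 − 2500·6 = 0 → B_y = 17805/8.3 = 2145.18 ≈ 2145 N.
ΣF_y = 0: A_y + 2145.18 − 850 − 2500 = 0 → A_y = 1205 N.
ΣF_x = 0: A_x + 3150 = 0 → A_x = -3150 N.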